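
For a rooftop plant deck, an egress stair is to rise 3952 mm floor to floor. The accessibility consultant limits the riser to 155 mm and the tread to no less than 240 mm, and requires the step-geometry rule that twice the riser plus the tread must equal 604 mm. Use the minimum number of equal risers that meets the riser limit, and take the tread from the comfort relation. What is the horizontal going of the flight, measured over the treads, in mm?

⌈3952/155⌉ = 26 risers.
Each riser is 3952/26 = 152 mm (≤ 155 mm).
T = 604 − 2·152 = 300 mm, which satisfies the 240 mm minimum.
Treads = 26 − 1 = 25; going = 25 × 300 = 7500 mm.

7500 mm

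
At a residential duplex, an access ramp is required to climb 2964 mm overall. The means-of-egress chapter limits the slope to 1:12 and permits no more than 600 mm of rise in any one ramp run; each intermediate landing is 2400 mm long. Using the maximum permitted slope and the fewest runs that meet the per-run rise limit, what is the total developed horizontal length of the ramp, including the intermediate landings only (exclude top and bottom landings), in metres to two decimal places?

45.17 m

2964 / 600 = 4.940 → round up to 5 ramp runs. That means 4 intermediate landings.
Ramp run (horizontal) at 1:12: 2964 × 12 = 35568 mm.
4 intermediate landings contribute 4 × 2400 = 9600 mm.
Developed length = 35568 + 9600 = 45168 mm.
= 45.17 m.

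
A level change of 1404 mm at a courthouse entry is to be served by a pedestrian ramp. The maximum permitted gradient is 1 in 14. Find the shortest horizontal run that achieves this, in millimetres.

19656 mm

Run = rise × 14 = 1404 × 14 = 19656 mm.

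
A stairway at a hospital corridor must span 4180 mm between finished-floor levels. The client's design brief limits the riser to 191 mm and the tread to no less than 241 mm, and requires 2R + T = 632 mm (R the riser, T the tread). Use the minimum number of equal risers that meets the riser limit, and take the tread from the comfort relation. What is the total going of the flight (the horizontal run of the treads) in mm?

4180 / 191 = 21.88, so 22 risers are needed.
Each riser is 4180/22 = 190 mm (≤ 191 mm).
T = 632 − 2·190 = 252 mm, which satisfies the 241 mm minimum.
Treads = 22 − 1 = 21; going = 21 × 252 = 5292 mm.

5292 mm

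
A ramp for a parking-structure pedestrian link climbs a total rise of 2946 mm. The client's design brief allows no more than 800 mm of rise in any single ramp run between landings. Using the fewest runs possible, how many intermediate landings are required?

2946 / 800 = 3.68, so 4 ramp runs are needed.
4 runs are separated by 3 intermediate landings.

3 intermediate landings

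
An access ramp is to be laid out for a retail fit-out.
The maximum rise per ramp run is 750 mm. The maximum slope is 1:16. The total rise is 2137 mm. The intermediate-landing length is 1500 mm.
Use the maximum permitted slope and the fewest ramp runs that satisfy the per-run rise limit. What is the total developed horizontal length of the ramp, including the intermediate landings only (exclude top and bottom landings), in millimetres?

37192 mm

2137 / 750 = 2.849 → round up to 3 ramp runs. That means 2 intermediate landings.
Ramp run (horizontal) at 1:16: 2137 × 16 = 34192 mm.
Intermediate landings: 2 × 1500 = 3000 mm.
Developed length = 34192 + 3000 = 37192 mm.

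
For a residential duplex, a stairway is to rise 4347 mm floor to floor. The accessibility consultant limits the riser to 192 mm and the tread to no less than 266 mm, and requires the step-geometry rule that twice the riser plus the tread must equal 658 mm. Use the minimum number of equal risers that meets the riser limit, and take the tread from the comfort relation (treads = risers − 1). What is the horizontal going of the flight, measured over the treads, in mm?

6160 mm

⌈4347/192⌉ = 23 risers.
Each riser is 4347/23 = 189 mm (≤ 192 mm).
From 2R + T = 658: T = 658 − 378 = 280 mm.
Treads = 23 − 1 = 22; going = 22 × 280 = 6160 mm.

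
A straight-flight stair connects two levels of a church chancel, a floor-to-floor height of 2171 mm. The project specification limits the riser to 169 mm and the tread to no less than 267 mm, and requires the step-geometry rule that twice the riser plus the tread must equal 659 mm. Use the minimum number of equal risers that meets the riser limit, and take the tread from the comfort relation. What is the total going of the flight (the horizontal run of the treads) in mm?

3900 mm

2171 / 169 = 12.85, so 13 risers are needed.
Riser R = 2171 / 13 = 167 mm, within the 169 mm limit.
From 2R + T = 659: T = 659 − 334 = 325 mm.
Going = (13 − 1) × 325 = 3900 mm.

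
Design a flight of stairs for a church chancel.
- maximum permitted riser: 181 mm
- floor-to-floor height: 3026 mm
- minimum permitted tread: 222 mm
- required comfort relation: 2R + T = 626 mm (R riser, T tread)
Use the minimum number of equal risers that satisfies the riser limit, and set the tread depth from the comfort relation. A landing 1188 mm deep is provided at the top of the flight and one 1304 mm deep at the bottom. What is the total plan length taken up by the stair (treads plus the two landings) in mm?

6812 mm

At most 181 each: 3026/181 = 16.72, giving 17 risers.
R = 3026 ÷ 17 = 178 mm.
Tread T = 626 − 2 × 178 = 270 mm (≥ 222 mm).
17 risers give 16 treads; going = 16 × 270 = 4320 mm.
Enclosure = 4320 + 1188 + 1304 = 6812 mm.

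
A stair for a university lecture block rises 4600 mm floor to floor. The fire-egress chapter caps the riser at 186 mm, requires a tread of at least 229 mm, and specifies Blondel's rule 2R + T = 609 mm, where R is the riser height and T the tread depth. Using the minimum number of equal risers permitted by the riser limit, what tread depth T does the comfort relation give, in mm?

241 mm

⌈4600/186⌉ = 25 risers.
Riser R = 4600 / 25 = 184 mm, within the 186 mm limit.
T = 609 − 2·184 = 241 mm, which satisfies the 229 mm minimum.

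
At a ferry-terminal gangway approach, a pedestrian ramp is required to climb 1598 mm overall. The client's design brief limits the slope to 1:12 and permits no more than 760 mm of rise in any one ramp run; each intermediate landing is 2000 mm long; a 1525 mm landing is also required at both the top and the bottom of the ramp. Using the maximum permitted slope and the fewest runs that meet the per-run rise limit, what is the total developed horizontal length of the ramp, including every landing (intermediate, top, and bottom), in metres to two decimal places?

26.23 m

1598 / 760 = 2.103 → round up to 3 ramp runs. That means 2 intermediate landings.
Horizontal run for 1598 mm of rise at 1:12 is 1598 × 12 = 19176 mm.
2 intermediate landings contribute 2 × 2000 = 4000 mm.
Top and bottom landings: 2 × 1525 = 3050 mm.
Total = 19176 + 4000 + 3050 = 26226 mm.
= 26.23 m.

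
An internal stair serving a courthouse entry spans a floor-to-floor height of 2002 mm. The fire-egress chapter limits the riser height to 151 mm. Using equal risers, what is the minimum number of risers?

At most 151 each: 2002/151 = 13.26, giving 14 risers.

14 risers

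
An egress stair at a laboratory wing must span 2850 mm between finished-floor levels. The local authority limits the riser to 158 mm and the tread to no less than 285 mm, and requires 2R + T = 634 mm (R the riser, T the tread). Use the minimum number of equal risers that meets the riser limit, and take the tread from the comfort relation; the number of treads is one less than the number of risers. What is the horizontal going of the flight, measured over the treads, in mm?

6012 mm

At most 158 each: 2850/158 = 18.04, giving 19 risers.
R = 2850 ÷ 19 = 150 mm.
Tread T = 634 − 2 × 150 = 334 mm (≥ 285 mm).
19 risers give 18 treads; going = 18 × 334 = 6012 mm.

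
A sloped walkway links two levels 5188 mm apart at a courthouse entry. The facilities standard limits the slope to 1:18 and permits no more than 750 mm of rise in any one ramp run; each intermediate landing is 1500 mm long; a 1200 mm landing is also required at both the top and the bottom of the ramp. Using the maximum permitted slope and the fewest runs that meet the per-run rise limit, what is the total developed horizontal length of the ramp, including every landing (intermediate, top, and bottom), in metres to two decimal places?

⌈5188/750⌉ = 7 ramp runs. That means 6 intermediate landings.
Horizontal run for 5188 mm of rise at 1:18 is 5188 × 18 = 93384 mm.
Intermediate landings: 6 × 1500 = 9000 mm.
Top and bottom landings: 2 × 1200 = 2400 mm.
Total = 93384 + 9000 + 2400 = 104784 mm.
= 104.78 m.

104.78 m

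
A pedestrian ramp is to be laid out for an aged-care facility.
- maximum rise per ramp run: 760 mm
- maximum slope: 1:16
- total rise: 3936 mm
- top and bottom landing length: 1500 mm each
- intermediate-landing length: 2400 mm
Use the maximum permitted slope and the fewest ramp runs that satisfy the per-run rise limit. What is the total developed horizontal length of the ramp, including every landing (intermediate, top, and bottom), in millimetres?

77976 mm

At most 760 each: 3936/760 = 5.18, giving 6 ramp runs. That means 5 intermediate landings.
Horizontal run for 3936 mm of rise at 1:16 is 3936 × 16 = 62976 mm.
5 intermediate landings contribute 5 × 2400 = 12000 mm.
Top and bottom landings: 2 × 1500 = 3000 mm.
Total = 62976 + 12000 + 3000 = 77976 mm.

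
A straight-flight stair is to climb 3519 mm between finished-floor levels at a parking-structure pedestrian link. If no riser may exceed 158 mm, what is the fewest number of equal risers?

23 risers

3519 / 158 = 22.272 → round up to 23 risers.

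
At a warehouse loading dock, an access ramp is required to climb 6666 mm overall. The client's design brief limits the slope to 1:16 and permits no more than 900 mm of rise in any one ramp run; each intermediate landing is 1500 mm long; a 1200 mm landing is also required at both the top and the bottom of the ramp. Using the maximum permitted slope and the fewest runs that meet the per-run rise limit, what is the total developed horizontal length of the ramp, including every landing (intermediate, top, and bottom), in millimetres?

119556 mm

6666 / 900 = 7.41, so 8 ramp runs are needed. That means 7 intermediate landings.
Horizontal run for 6666 mm of rise at 1:16 is 6666 × 16 = 106656 mm.
Intermediate landings: 7 × 1500 = 10500 mm.
Top and bottom landings: 2 × 1200 = 2400 mm.
Total = 106656 + 10500 + 2400 = 119556 mm.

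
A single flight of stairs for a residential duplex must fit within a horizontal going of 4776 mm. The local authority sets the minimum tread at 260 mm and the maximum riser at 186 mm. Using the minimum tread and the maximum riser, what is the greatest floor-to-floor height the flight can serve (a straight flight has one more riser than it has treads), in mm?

3534 mm

Treads that fit: ⌊4776 / 260⌋ = 18.
Risers = treads + 1 = 19.
Maximum height = 19 × 186 = 3534 mm.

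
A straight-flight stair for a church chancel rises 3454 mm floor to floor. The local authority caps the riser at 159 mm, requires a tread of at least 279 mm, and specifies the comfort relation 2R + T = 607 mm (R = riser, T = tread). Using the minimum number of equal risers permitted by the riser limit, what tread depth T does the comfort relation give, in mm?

293 mm

⌈3454/159⌉ = 22 risers.
R = 3454 ÷ 22 = 157 mm.
T = 607 − 2·157 = 293 mm, which satisfies the 279 mm minimum.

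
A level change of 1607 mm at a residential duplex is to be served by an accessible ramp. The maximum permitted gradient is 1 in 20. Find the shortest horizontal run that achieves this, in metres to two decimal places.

32.14 m

Run = rise × 20 = 1607 × 20 = 32140 mm.
32140 mm = 32.14 m.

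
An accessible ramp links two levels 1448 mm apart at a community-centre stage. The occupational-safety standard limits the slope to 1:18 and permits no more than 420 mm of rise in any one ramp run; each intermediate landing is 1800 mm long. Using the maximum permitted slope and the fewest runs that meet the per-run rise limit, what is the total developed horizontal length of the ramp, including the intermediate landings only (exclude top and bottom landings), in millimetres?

31464 mm

1448 / 420 = 3.448 → round up to 4 ramp runs. That means 3 intermediate landings.
Horizontal run for 1448 mm of rise at 1:18 is 1448 × 18 = 26064 mm.
Intermediate landings: 3 × 1800 = 5400 mm.
Developed length = 26064 + 5400 = 31464 mm.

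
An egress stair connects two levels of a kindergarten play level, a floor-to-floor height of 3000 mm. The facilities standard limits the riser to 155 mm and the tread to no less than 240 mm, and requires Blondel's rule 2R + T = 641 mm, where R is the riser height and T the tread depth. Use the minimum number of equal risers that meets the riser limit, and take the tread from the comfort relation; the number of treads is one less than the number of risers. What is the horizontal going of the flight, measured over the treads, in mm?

At most 155 each: 3000/155 = 19.35, giving 20 risers.
Riser R = 3000 / 20 = 150 mm, within the 155 mm limit.
T = 641 − 2·150 = 341 mm, which satisfies the 240 mm minimum.
Going = (20 − 1) × 341 = 6479 mm.

6479 mm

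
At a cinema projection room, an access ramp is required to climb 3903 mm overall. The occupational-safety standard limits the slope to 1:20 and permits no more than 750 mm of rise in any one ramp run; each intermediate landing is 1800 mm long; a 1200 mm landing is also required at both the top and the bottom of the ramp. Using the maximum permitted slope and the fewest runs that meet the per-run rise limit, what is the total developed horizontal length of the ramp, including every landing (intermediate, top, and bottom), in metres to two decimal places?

At most 750 each: 3903/750 = 5.20, giving 6 ramp runs. That means 5 intermediate landings.
Ramp run (horizontal) at 1:20: 3903 × 20 = 78060 mm.
5 intermediate landings contribute 5 × 1800 = 9000 mm.
Top and bottom landings: 2 × 1200 = 2400 mm.
Total = 78060 + 9000 + 2400 = 89460 mm.
= 89.46 m.

89.46 m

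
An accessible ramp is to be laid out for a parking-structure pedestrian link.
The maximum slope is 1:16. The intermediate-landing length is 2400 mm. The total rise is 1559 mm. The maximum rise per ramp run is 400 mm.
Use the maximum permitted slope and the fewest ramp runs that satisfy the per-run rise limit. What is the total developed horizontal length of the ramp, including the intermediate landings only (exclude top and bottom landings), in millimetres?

⌈1559/400⌉ = 4 ramp runs. That means 3 intermediate landings.
Horizontal run for 1559 mm of rise at 1:16 is 1559 × 16 = 24944 mm.
Intermediate landings: 3 × 2400 = 7200 mm.
Total developed length = 24944 + 7200 = 32144 mm.

32144 mm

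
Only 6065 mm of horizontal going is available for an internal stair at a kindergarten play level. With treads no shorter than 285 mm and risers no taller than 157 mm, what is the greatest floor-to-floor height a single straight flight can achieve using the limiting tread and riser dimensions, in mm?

3454 mm

Treads that fit: ⌊6065 / 285⌋ = 21.
Risers = treads + 1 = 22.
Maximum height = 22 × 157 = 3454 mm.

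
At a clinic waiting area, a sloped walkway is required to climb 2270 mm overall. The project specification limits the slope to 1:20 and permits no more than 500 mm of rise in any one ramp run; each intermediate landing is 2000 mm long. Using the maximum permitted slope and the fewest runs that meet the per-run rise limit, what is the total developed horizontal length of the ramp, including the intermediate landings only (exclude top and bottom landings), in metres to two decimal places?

⌈2270/500⌉ = 5 ramp runs. That means 4 intermediate landings.
Ramp run (horizontal) at 1:20: 2270 × 20 = 45400 mm.
Intermediate landings: 4 × 2000 = 8000 mm.
Total developed length = 45400 + 8000 = 53400 mm.
= 53.40 m.

53.40 m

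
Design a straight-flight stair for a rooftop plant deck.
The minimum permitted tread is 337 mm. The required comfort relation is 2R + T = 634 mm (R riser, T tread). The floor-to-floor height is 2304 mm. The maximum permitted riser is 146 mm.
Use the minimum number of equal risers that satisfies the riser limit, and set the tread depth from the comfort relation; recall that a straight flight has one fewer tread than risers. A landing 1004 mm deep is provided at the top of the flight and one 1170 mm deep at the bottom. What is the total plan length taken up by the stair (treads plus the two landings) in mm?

7364 mm

At most 146 each: 2304/146 = 15.78, giving 16 risers.
Riser R = 2304 / 16 = 144 mm, within the 146 mm limit.
Tread T = 634 − 2 × 144 = 346 mm (≥ 337 mm).
Going = (16 − 1) × 346 = 5190 mm.
Enclosure = 5190 + 1004 + 1170 = 7364 mm.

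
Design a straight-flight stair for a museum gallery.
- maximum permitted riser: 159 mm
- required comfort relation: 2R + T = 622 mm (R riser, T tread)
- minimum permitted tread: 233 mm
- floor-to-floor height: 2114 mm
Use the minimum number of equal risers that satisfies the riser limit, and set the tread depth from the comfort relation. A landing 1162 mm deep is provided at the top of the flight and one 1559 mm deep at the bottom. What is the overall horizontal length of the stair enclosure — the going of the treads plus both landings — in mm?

At most 159 each: 2114/159 = 13.30, giving 14 risers.
Riser R = 2114 / 14 = 151 mm, within the 159 mm limit.
Tread T = 622 − 2 × 151 = 320 mm (≥ 233 mm).
Treads = 14 − 1 = 13; going = 13 × 320 = 4160 mm.
Enclosure = 4160 + 1162 + 1559 = 6881 mm.

6881 mm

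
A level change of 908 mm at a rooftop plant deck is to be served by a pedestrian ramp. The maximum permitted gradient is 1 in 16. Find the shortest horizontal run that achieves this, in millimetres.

Run = rise × 16 = 908 × 16 = 14528 mm.

14528 mm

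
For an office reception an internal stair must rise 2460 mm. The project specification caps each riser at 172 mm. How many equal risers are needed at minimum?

2460 / 172 = 14.302 → round up to 15 risers.

15 risers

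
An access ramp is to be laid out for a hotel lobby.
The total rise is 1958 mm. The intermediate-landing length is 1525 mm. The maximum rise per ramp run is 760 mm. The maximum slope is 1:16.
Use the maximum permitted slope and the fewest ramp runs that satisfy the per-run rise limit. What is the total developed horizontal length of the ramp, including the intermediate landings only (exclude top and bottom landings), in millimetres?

1958 / 760 = 2.576 → round up to 3 ramp runs. That means 2 intermediate landings.
Horizontal run for 1958 mm of rise at 1:16 is 1958 × 16 = 31328 mm.
Intermediate landings: 2 × 1525 = 3050 mm.
Total developed length = 31328 + 3050 = 34378 mm.

34378 mm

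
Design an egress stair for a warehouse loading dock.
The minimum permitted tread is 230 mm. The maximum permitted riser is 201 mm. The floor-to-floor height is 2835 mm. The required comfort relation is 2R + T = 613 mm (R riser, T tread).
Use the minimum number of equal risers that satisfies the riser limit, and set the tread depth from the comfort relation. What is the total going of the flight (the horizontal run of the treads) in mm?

3290 mm

2835 / 201 = 14.10, so 15 risers are needed.
R = 2835 ÷ 15 = 189 mm.
Tread T = 613 − 2 × 189 = 235 mm (≥ 230 mm).
Treads = 15 − 1 = 14; going = 14 × 235 = 3290 mm.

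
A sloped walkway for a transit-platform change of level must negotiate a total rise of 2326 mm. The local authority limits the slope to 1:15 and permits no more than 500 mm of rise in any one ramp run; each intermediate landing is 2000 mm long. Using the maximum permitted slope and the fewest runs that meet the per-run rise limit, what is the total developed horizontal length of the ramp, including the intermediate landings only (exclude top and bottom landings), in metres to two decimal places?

2326 / 500 = 4.65, so 5 ramp runs are needed. That means 4 intermediate landings.
Horizontal run for 2326 mm of rise at 1:15 is 2326 × 15 = 34890 mm.
Intermediate landings: 4 × 2000 = 8000 mm.
Total developed length = 34890 + 8000 = 42890 mm.
= 42.89 m.

42.89 m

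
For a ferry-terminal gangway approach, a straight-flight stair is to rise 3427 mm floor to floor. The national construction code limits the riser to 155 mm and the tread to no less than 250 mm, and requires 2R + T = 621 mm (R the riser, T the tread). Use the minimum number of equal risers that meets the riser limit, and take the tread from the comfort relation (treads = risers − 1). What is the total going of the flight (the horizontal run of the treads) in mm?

7106 mm

3427 / 155 = 22.110 → round up to 23 risers.
Riser R = 3427 / 23 = 149 mm, within the 155 mm limit.
From 2R + T = 621: T = 621 − 298 = 323 mm.
23 risers give 22 treads; going = 22 × 323 = 7106 mm.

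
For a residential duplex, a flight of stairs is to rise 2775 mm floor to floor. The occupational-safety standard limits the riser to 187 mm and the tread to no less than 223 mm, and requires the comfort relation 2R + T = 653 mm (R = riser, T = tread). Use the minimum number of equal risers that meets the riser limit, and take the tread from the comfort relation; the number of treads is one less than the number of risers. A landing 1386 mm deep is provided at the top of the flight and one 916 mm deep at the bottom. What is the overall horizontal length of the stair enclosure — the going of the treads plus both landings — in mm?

6264 mm

At most 187 each: 2775/187 = 14.84, giving 15 risers.
Riser R = 2775 / 15 = 185 mm, within the 187 mm limit.
T = 653 − 2·185 = 283 mm, which satisfies the 223 mm minimum.
15 risers give 14 treads; going = 14 × 283 = 3962 mm.
Enclosure = 3962 + 1386 + 916 = 6264 mm.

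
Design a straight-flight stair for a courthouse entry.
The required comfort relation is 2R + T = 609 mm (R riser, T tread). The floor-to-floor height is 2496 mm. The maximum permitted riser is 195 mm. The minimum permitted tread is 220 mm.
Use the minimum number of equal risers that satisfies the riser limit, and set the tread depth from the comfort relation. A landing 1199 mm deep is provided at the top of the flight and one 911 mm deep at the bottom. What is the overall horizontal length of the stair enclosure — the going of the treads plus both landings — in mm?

4810 mm

2496 / 195 = 12.800 → round up to 13 risers.
Riser R = 2496 / 13 = 192 mm, within the 195 mm limit.
From 2R + T = 609: T = 609 − 384 = 225 mm.
Going = (13 − 1) × 225 = 2700 mm.
Enclosure = 2700 + 1199 + 911 = 4810 mm.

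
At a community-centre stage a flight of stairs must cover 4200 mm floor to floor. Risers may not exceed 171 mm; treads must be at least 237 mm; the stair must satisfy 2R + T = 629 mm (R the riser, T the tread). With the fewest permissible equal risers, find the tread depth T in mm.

293 mm

4200 / 171 = 24.561 → round up to 25 risers.
Each riser is 4200/25 = 168 mm (≤ 171 mm).
T = 629 − 2·168 = 293 mm, which satisfies the 237 mm minimum.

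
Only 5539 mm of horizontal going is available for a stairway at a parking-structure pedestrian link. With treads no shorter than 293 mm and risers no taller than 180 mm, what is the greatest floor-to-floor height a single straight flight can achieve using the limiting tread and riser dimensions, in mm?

Treads that fit: ⌊5539 / 293⌋ = 18.
Risers = treads + 1 = 19.
Maximum height = 19 × 180 = 3420 mm.

3420 mm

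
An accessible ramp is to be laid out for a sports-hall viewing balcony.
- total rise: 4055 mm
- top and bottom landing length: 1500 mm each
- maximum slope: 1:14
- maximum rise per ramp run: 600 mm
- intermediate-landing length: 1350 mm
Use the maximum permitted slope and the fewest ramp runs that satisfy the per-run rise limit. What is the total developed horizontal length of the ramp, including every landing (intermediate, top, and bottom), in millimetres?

67870 mm

4055 / 600 = 6.758 → round up to 7 ramp runs. That means 6 intermediate landings.
Horizontal run for 4055 mm of rise at 1:14 is 4055 × 14 = 56770 mm.
Intermediate landings: 6 × 1350 = 8100 mm.
Top and bottom landings: 2 × 1500 = 3000 mm.
Total = 56770 + 8100 + 3000 = 67870 mm.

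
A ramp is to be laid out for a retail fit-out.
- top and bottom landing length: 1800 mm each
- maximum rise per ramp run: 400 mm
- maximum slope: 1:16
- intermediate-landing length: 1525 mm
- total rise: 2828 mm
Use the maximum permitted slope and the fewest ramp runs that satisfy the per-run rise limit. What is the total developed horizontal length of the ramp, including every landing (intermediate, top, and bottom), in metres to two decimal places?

59.52 m

2828 / 400 = 7.07, so 8 ramp runs are needed. That means 7 intermediate landings.
Horizontal run for 2828 mm of rise at 1:16 is 2828 × 16 = 45248 mm.
7 intermediate landings contribute 7 × 1525 = 10675 mm.
Top and bottom landings: 2 × 1800 = 3600 mm.
Total = 45248 + 10675 + 3600 = 59523 mm.
= 59.52 m.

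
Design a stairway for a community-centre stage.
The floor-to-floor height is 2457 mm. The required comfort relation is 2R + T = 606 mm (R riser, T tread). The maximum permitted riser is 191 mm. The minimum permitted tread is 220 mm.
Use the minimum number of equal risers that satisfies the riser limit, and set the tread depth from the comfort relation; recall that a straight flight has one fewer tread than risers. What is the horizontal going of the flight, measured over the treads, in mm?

2457 / 191 = 12.864 → round up to 13 risers.
Riser R = 2457 / 13 = 189 mm, within the 191 mm limit.
Tread T = 606 − 2 × 189 = 228 mm (≥ 220 mm).
Going = (13 − 1) × 228 = 2736 mm.

2736 mm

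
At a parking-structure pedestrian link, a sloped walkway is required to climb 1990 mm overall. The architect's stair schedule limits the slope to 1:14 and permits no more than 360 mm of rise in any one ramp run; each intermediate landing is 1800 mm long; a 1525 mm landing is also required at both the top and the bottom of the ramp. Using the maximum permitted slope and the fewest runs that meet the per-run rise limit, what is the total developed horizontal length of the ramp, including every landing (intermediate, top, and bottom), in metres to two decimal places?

⌈1990/360⌉ = 6 ramp runs. That means 5 intermediate landings.
Horizontal run for 1990 mm of rise at 1:14 is 1990 × 14 = 27860 mm.
5 intermediate landings contribute 5 × 1800 = 9000 mm.
Top and bottom landings: 2 × 1525 = 3050 mm.
Total = 27860 + 9000 + 3050 = 39910 mm.
= 39.91 m.

39.91 m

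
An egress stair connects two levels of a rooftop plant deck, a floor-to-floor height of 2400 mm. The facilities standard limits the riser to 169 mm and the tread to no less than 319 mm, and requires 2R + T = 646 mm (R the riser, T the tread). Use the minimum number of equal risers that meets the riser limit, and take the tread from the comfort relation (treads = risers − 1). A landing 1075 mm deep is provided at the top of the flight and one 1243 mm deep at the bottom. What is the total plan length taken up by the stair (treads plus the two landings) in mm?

2400 / 169 = 14.20, so 15 risers are needed.
Each riser is 2400/15 = 160 mm (≤ 169 mm).
T = 646 − 2·160 = 326 mm, which satisfies the 319 mm minimum.
Treads = 15 − 1 = 14; going = 14 × 326 = 4564 mm.
Add landings: 4564 + 1075 + 1243 = 6882 mm.

6882 mm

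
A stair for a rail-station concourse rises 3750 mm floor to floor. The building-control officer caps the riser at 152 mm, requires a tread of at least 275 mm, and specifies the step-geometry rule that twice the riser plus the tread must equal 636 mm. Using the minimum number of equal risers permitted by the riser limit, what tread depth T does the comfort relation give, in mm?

336 mm

At most 152 each: 3750/152 = 24.67, giving 25 risers.
Riser R = 3750 / 25 = 150 mm, within the 152 mm limit.
Tread T = 636 − 2 × 150 = 336 mm (≥ 275 mm).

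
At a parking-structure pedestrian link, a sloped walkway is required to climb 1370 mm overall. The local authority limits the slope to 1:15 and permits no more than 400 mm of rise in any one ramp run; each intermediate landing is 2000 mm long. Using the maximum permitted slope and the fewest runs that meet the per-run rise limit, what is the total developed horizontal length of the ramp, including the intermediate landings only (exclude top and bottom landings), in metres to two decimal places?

26.55 m

⌈1370/400⌉ = 4 ramp runs. That means 3 intermediate landings.
Horizontal run for 1370 mm of rise at 1:15 is 1370 × 15 = 20550 mm.
Intermediate landings: 3 × 2000 = 6000 mm.
Total developed length = 20550 + 6000 = 26550 mm.
= 26.55 m.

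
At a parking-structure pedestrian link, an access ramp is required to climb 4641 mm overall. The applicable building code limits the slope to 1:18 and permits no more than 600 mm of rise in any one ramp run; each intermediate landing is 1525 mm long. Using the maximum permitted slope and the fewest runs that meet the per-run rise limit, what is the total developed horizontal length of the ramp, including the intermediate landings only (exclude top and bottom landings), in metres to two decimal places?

⌈4641/600⌉ = 8 ramp runs. That means 7 intermediate landings.
Ramp run (horizontal) at 1:18: 4641 × 18 = 83538 mm.
Intermediate landings: 7 × 1525 = 10675 mm.
Developed length = 83538 + 10675 = 94213 mm.
= 94.21 m.

94.21 m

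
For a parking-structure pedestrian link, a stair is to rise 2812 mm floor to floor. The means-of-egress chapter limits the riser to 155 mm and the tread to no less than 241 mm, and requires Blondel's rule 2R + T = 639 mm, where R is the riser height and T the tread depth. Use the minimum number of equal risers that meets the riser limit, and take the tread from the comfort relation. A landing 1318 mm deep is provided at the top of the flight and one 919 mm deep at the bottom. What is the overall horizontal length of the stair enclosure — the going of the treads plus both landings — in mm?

8411 mm

2812 / 155 = 18.14, so 19 risers are needed.
Each riser is 2812/19 = 148 mm (≤ 155 mm).
From 2R + T = 639: T = 639 − 296 = 343 mm.
19 risers give 18 treads; going = 18 × 343 = 6174 mm.
Add landings: 6174 + 1318 + 919 = 8411 mm.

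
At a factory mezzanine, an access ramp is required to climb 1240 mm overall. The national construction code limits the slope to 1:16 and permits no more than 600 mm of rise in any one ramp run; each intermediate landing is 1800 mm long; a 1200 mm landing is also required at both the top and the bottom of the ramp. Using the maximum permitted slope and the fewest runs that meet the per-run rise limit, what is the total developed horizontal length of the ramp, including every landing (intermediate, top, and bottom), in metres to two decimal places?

25.84 m

1240 / 600 = 2.07, so 3 ramp runs are needed. That means 2 intermediate landings.
Ramp run (horizontal) at 1:16: 1240 × 16 = 19840 mm.
2 intermediate landings contribute 2 × 1800 = 3600 mm.
Top and bottom landings: 2 × 1200 = 2400 mm.
Total = 19840 + 3600 + 2400 = 25840 mm.
= 25.84 m.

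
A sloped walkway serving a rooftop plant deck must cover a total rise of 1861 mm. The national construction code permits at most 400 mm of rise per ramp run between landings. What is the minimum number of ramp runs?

5 runs

1861 / 400 = 4.65, so 5 ramp runs are needed.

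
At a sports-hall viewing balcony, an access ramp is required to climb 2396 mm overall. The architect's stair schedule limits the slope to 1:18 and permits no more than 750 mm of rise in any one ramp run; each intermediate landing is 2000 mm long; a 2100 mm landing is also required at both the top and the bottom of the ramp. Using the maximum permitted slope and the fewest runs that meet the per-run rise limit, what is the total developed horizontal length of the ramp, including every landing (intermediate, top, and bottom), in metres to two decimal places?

53.33 m

2396 / 750 = 3.19, so 4 ramp runs are needed. That means 3 intermediate landings.
Horizontal run for 2396 mm of rise at 1:18 is 2396 × 18 = 43128 mm.
3 intermediate landings contribute 3 × 2000 = 6000 mm.
Top and bottom landings: 2 × 2100 = 4200 mm.
Total = 43128 + 6000 + 4200 = 53328 mm.
= 53.33 m.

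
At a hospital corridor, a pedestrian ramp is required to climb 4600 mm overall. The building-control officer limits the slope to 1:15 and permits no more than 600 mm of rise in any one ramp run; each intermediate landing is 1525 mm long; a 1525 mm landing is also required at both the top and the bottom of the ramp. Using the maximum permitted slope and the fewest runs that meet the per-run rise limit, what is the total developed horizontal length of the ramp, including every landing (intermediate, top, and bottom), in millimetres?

82725 mm

At most 600 each: 4600/600 = 7.67, giving 8 ramp runs. That means 7 intermediate landings.
Horizontal run for 4600 mm of rise at 1:15 is 4600 × 15 = 69000 mm.
7 intermediate landings contribute 7 × 1525 = 10675 mm.
Top and bottom landings: 2 × 1525 = 3050 mm.
Total = 69000 + 10675 + 3050 = 82725 mm.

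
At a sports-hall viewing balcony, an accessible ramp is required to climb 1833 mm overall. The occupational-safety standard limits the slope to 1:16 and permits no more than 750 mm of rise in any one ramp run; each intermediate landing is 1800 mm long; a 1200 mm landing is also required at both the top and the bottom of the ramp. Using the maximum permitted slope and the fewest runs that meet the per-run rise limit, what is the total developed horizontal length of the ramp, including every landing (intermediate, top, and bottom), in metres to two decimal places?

At most 750 each: 1833/750 = 2.44, giving 3 ramp runs. That means 2 intermediate landings.
Horizontal run for 1833 mm of rise at 1:16 is 1833 × 16 = 29328 mm.
Intermediate landings: 2 × 1800 = 3600 mm.
Top and bottom landings: 2 × 1200 = 2400 mm.
Total = 29328 + 3600 + 2400 = 35328 mm.
= 35.33 m.

35.33 m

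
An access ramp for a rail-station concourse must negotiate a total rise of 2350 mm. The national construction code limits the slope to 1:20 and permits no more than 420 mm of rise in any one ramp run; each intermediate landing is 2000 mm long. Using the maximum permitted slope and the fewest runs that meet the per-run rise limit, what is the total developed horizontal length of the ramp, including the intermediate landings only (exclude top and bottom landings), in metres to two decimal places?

At most 420 each: 2350/420 = 5.60, giving 6 ramp runs. That means 5 intermediate landings.
Ramp run (horizontal) at 1:20: 2350 × 20 = 47000 mm.
Intermediate landings: 5 × 2000 = 10000 mm.
Developed length = 47000 + 10000 = 57000 mm.
= 57.00 m.

57.00 m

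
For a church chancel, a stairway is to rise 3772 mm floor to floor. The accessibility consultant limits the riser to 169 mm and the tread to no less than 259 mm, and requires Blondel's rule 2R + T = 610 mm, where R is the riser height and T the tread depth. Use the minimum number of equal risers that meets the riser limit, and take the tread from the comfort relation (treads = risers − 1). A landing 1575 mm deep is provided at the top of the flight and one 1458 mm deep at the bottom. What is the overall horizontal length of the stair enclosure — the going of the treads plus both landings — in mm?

3772 / 169 = 22.32, so 23 risers are needed.
R = 3772 ÷ 23 = 164 mm.
From 2R + T = 610: T = 610 − 328 = 282 mm.
Treads = 23 − 1 = 22; going = 22 × 282 = 6204 mm.
Enclosure = 6204 + 1575 + 1458 = 9237 mm.

9237 mm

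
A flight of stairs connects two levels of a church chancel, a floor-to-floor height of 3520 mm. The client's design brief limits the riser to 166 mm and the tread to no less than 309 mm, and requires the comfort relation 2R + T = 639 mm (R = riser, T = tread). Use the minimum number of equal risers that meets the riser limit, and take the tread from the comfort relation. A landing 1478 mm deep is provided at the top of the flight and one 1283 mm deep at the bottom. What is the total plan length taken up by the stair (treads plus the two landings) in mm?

9460 mm

3520 / 166 = 21.20, so 22 risers are needed.
R = 3520 ÷ 22 = 160 mm.
T = 639 − 2·160 = 319 mm, which satisfies the 309 mm minimum.
Going = (22 − 1) × 319 = 6699 mm.
Enclosure = 6699 + 1478 + 1283 = 9460 mm.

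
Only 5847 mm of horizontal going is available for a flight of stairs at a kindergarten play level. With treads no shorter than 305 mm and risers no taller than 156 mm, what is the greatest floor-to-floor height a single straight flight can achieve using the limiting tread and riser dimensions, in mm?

Treads that fit: ⌊5847 / 305⌋ = 19.
Risers = treads + 1 = 20.
Maximum height = 20 × 156 = 3120 mm.

3120 mm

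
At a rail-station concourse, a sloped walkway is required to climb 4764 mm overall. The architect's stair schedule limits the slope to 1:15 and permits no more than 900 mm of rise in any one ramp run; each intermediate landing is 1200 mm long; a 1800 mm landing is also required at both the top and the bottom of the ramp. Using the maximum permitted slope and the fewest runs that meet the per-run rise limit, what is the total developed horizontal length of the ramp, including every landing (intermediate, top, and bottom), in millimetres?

81060 mm

At most 900 each: 4764/900 = 5.29, giving 6 ramp runs. That means 5 intermediate landings.
Ramp run (horizontal) at 1:15: 4764 × 15 = 71460 mm.
Intermediate landings: 5 × 1200 = 6000 mm.
Top and bottom landings: 2 × 1800 = 3600 mm.
Total = 71460 + 6000 + 3600 = 81060 mm.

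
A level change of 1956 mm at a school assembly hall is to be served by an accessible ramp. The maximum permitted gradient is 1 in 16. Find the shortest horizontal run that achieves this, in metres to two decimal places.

At 1:16 the run is 16 × 1956 = 31296 mm.
31296 mm = 31.30 m.

31.30 m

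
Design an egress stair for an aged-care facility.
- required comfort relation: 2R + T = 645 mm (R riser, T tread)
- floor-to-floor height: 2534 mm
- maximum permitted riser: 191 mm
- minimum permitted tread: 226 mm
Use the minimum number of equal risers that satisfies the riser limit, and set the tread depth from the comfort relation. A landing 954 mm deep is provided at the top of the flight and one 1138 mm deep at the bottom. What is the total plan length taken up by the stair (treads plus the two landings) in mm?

At most 191 each: 2534/191 = 13.27, giving 14 risers.
R = 2534 ÷ 14 = 181 mm.
From 2R + T = 645: T = 645 − 362 = 283 mm.
Treads = 14 − 1 = 13; going = 13 × 283 = 3679 mm.
Enclosure = 3679 + 954 + 1138 = 5771 mm.

5771 mm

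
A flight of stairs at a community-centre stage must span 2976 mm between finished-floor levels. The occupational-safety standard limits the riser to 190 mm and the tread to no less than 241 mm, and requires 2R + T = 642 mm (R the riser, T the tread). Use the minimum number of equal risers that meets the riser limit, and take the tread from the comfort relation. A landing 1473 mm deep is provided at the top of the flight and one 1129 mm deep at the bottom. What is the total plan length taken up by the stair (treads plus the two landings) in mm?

6652 mm

⌈2976/190⌉ = 16 risers.
Riser R = 2976 / 16 = 186 mm, within the 190 mm limit.
T = 642 − 2·186 = 270 mm, which satisfies the 241 mm minimum.
Going = (16 − 1) × 270 = 4050 mm.
Add landings: 4050 + 1473 + 1129 = 6652 mm.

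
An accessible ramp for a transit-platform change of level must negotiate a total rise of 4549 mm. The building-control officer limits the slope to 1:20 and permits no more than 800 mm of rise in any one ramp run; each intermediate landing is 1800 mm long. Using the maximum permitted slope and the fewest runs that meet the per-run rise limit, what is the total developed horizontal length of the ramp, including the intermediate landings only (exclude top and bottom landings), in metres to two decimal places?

99.98 m

4549 / 800 = 5.69, so 6 ramp runs are needed. That means 5 intermediate landings.
Horizontal run for 4549 mm of rise at 1:20 is 4549 × 20 = 90980 mm.
5 intermediate landings contribute 5 × 1800 = 9000 mm.
Developed length = 90980 + 9000 = 99980 mm.
= 99.98 m.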